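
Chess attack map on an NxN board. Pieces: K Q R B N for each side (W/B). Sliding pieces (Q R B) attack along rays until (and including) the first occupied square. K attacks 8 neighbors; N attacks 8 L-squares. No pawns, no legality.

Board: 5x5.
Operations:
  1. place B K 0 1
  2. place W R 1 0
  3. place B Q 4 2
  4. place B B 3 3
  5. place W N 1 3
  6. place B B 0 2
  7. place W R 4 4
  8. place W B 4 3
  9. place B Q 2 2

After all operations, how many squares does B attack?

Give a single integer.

Answer: 19

Derivation:
Op 1: place BK@(0,1)
Op 2: place WR@(1,0)
Op 3: place BQ@(4,2)
Op 4: place BB@(3,3)
Op 5: place WN@(1,3)
Op 6: place BB@(0,2)
Op 7: place WR@(4,4)
Op 8: place WB@(4,3)
Op 9: place BQ@(2,2)
Per-piece attacks for B:
  BK@(0,1): attacks (0,2) (0,0) (1,1) (1,2) (1,0)
  BB@(0,2): attacks (1,3) (1,1) (2,0) [ray(1,1) blocked at (1,3)]
  BQ@(2,2): attacks (2,3) (2,4) (2,1) (2,0) (3,2) (4,2) (1,2) (0,2) (3,3) (3,1) (4,0) (1,3) (1,1) (0,0) [ray(1,0) blocked at (4,2); ray(-1,0) blocked at (0,2); ray(1,1) blocked at (3,3); ray(-1,1) blocked at (1,3)]
  BB@(3,3): attacks (4,4) (4,2) (2,4) (2,2) [ray(1,1) blocked at (4,4); ray(1,-1) blocked at (4,2); ray(-1,-1) blocked at (2,2)]
  BQ@(4,2): attacks (4,3) (4,1) (4,0) (3,2) (2,2) (3,3) (3,1) (2,0) [ray(0,1) blocked at (4,3); ray(-1,0) blocked at (2,2); ray(-1,1) blocked at (3,3)]
Union (19 distinct): (0,0) (0,2) (1,0) (1,1) (1,2) (1,3) (2,0) (2,1) (2,2) (2,3) (2,4) (3,1) (3,2) (3,3) (4,0) (4,1) (4,2) (4,3) (4,4)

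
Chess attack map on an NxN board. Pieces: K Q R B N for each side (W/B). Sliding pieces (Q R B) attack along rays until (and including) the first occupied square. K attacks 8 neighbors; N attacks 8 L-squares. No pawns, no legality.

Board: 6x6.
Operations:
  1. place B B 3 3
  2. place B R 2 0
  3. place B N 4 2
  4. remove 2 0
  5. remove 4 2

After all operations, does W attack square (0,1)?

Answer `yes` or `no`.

Op 1: place BB@(3,3)
Op 2: place BR@(2,0)
Op 3: place BN@(4,2)
Op 4: remove (2,0)
Op 5: remove (4,2)
Per-piece attacks for W:
W attacks (0,1): no

Answer: no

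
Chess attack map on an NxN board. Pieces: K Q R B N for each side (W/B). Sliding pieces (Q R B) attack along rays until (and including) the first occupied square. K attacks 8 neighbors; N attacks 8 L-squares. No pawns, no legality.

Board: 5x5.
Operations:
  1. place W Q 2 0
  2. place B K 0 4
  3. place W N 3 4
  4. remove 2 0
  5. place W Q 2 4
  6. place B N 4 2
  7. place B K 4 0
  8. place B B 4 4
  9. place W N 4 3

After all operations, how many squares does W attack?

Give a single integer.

Answer: 13

Derivation:
Op 1: place WQ@(2,0)
Op 2: place BK@(0,4)
Op 3: place WN@(3,4)
Op 4: remove (2,0)
Op 5: place WQ@(2,4)
Op 6: place BN@(4,2)
Op 7: place BK@(4,0)
Op 8: place BB@(4,4)
Op 9: place WN@(4,3)
Per-piece attacks for W:
  WQ@(2,4): attacks (2,3) (2,2) (2,1) (2,0) (3,4) (1,4) (0,4) (3,3) (4,2) (1,3) (0,2) [ray(1,0) blocked at (3,4); ray(-1,0) blocked at (0,4); ray(1,-1) blocked at (4,2)]
  WN@(3,4): attacks (4,2) (2,2) (1,3)
  WN@(4,3): attacks (2,4) (3,1) (2,2)
Union (13 distinct): (0,2) (0,4) (1,3) (1,4) (2,0) (2,1) (2,2) (2,3) (2,4) (3,1) (3,3) (3,4) (4,2)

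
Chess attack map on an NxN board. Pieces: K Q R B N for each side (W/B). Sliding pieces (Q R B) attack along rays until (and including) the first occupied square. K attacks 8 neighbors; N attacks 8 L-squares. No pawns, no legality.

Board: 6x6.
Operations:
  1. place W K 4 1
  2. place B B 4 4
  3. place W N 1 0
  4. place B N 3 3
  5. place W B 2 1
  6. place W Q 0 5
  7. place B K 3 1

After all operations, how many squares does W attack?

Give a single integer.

Op 1: place WK@(4,1)
Op 2: place BB@(4,4)
Op 3: place WN@(1,0)
Op 4: place BN@(3,3)
Op 5: place WB@(2,1)
Op 6: place WQ@(0,5)
Op 7: place BK@(3,1)
Per-piece attacks for W:
  WQ@(0,5): attacks (0,4) (0,3) (0,2) (0,1) (0,0) (1,5) (2,5) (3,5) (4,5) (5,5) (1,4) (2,3) (3,2) (4,1) [ray(1,-1) blocked at (4,1)]
  WN@(1,0): attacks (2,2) (3,1) (0,2)
  WB@(2,1): attacks (3,2) (4,3) (5,4) (3,0) (1,2) (0,3) (1,0) [ray(-1,-1) blocked at (1,0)]
  WK@(4,1): attacks (4,2) (4,0) (5,1) (3,1) (5,2) (5,0) (3,2) (3,0)
Union (26 distinct): (0,0) (0,1) (0,2) (0,3) (0,4) (1,0) (1,2) (1,4) (1,5) (2,2) (2,3) (2,5) (3,0) (3,1) (3,2) (3,5) (4,0) (4,1) (4,2) (4,3) (4,5) (5,0) (5,1) (5,2) (5,4) (5,5)

Answer: 26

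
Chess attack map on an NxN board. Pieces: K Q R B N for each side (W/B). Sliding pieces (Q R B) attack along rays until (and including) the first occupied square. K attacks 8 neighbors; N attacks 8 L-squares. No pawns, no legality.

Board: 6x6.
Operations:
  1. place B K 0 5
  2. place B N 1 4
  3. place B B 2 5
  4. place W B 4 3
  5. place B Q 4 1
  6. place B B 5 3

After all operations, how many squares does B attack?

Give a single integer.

Answer: 23

Derivation:
Op 1: place BK@(0,5)
Op 2: place BN@(1,4)
Op 3: place BB@(2,5)
Op 4: place WB@(4,3)
Op 5: place BQ@(4,1)
Op 6: place BB@(5,3)
Per-piece attacks for B:
  BK@(0,5): attacks (0,4) (1,5) (1,4)
  BN@(1,4): attacks (3,5) (2,2) (3,3) (0,2)
  BB@(2,5): attacks (3,4) (4,3) (1,4) [ray(1,-1) blocked at (4,3); ray(-1,-1) blocked at (1,4)]
  BQ@(4,1): attacks (4,2) (4,3) (4,0) (5,1) (3,1) (2,1) (1,1) (0,1) (5,2) (5,0) (3,2) (2,3) (1,4) (3,0) [ray(0,1) blocked at (4,3); ray(-1,1) blocked at (1,4)]
  BB@(5,3): attacks (4,4) (3,5) (4,2) (3,1) (2,0)
Union (23 distinct): (0,1) (0,2) (0,4) (1,1) (1,4) (1,5) (2,0) (2,1) (2,2) (2,3) (3,0) (3,1) (3,2) (3,3) (3,4) (3,5) (4,0) (4,2) (4,3) (4,4) (5,0) (5,1) (5,2)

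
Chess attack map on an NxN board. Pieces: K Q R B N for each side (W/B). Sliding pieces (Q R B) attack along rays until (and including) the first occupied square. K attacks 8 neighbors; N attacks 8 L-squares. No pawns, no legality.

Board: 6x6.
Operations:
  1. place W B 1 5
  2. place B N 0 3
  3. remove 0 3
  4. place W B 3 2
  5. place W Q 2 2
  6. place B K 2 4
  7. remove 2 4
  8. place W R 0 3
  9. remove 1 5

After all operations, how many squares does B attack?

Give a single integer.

Op 1: place WB@(1,5)
Op 2: place BN@(0,3)
Op 3: remove (0,3)
Op 4: place WB@(3,2)
Op 5: place WQ@(2,2)
Op 6: place BK@(2,4)
Op 7: remove (2,4)
Op 8: place WR@(0,3)
Op 9: remove (1,5)
Per-piece attacks for B:
Union (0 distinct): (none)

Answer: 0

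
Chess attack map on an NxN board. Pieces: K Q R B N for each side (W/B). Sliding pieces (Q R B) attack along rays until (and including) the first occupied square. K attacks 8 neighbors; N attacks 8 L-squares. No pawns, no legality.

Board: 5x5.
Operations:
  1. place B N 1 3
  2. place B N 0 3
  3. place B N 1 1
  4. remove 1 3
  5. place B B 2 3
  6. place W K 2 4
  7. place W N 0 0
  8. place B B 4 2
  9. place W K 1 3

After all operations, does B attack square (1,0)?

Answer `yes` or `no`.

Op 1: place BN@(1,3)
Op 2: place BN@(0,3)
Op 3: place BN@(1,1)
Op 4: remove (1,3)
Op 5: place BB@(2,3)
Op 6: place WK@(2,4)
Op 7: place WN@(0,0)
Op 8: place BB@(4,2)
Op 9: place WK@(1,3)
Per-piece attacks for B:
  BN@(0,3): attacks (2,4) (1,1) (2,2)
  BN@(1,1): attacks (2,3) (3,2) (0,3) (3,0)
  BB@(2,3): attacks (3,4) (3,2) (4,1) (1,4) (1,2) (0,1)
  BB@(4,2): attacks (3,3) (2,4) (3,1) (2,0) [ray(-1,1) blocked at (2,4)]
B attacks (1,0): no

Answer: no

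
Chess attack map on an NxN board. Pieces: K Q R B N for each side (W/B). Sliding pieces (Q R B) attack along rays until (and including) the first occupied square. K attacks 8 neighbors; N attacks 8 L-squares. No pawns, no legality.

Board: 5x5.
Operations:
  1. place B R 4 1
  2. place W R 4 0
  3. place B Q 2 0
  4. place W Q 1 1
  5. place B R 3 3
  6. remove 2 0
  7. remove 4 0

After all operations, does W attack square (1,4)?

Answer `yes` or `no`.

Answer: yes

Derivation:
Op 1: place BR@(4,1)
Op 2: place WR@(4,0)
Op 3: place BQ@(2,0)
Op 4: place WQ@(1,1)
Op 5: place BR@(3,3)
Op 6: remove (2,0)
Op 7: remove (4,0)
Per-piece attacks for W:
  WQ@(1,1): attacks (1,2) (1,3) (1,4) (1,0) (2,1) (3,1) (4,1) (0,1) (2,2) (3,3) (2,0) (0,2) (0,0) [ray(1,0) blocked at (4,1); ray(1,1) blocked at (3,3)]
W attacks (1,4): yes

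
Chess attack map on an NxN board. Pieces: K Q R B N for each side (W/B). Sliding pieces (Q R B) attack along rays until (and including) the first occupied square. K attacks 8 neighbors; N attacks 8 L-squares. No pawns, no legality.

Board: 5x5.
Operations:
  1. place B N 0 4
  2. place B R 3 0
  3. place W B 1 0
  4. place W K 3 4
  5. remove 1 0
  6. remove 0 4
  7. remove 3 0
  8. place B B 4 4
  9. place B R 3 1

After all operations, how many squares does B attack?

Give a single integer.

Answer: 10

Derivation:
Op 1: place BN@(0,4)
Op 2: place BR@(3,0)
Op 3: place WB@(1,0)
Op 4: place WK@(3,4)
Op 5: remove (1,0)
Op 6: remove (0,4)
Op 7: remove (3,0)
Op 8: place BB@(4,4)
Op 9: place BR@(3,1)
Per-piece attacks for B:
  BR@(3,1): attacks (3,2) (3,3) (3,4) (3,0) (4,1) (2,1) (1,1) (0,1) [ray(0,1) blocked at (3,4)]
  BB@(4,4): attacks (3,3) (2,2) (1,1) (0,0)
Union (10 distinct): (0,0) (0,1) (1,1) (2,1) (2,2) (3,0) (3,2) (3,3) (3,4) (4,1)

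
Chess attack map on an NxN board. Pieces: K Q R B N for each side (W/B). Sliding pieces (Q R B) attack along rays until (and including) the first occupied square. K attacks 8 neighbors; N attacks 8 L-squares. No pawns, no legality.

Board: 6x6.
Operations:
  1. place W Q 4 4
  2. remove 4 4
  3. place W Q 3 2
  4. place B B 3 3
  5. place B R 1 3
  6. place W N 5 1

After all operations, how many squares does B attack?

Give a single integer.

Answer: 15

Derivation:
Op 1: place WQ@(4,4)
Op 2: remove (4,4)
Op 3: place WQ@(3,2)
Op 4: place BB@(3,3)
Op 5: place BR@(1,3)
Op 6: place WN@(5,1)
Per-piece attacks for B:
  BR@(1,3): attacks (1,4) (1,5) (1,2) (1,1) (1,0) (2,3) (3,3) (0,3) [ray(1,0) blocked at (3,3)]
  BB@(3,3): attacks (4,4) (5,5) (4,2) (5,1) (2,4) (1,5) (2,2) (1,1) (0,0) [ray(1,-1) blocked at (5,1)]
Union (15 distinct): (0,0) (0,3) (1,0) (1,1) (1,2) (1,4) (1,5) (2,2) (2,3) (2,4) (3,3) (4,2) (4,4) (5,1) (5,5)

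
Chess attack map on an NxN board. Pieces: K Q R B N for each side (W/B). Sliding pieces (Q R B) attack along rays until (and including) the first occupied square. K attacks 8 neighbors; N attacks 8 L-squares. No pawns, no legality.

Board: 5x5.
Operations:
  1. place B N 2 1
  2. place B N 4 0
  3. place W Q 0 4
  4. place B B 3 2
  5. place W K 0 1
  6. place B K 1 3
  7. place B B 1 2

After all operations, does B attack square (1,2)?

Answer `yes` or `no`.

Answer: yes

Derivation:
Op 1: place BN@(2,1)
Op 2: place BN@(4,0)
Op 3: place WQ@(0,4)
Op 4: place BB@(3,2)
Op 5: place WK@(0,1)
Op 6: place BK@(1,3)
Op 7: place BB@(1,2)
Per-piece attacks for B:
  BB@(1,2): attacks (2,3) (3,4) (2,1) (0,3) (0,1) [ray(1,-1) blocked at (2,1); ray(-1,-1) blocked at (0,1)]
  BK@(1,3): attacks (1,4) (1,2) (2,3) (0,3) (2,4) (2,2) (0,4) (0,2)
  BN@(2,1): attacks (3,3) (4,2) (1,3) (0,2) (4,0) (0,0)
  BB@(3,2): attacks (4,3) (4,1) (2,3) (1,4) (2,1) [ray(-1,-1) blocked at (2,1)]
  BN@(4,0): attacks (3,2) (2,1)
B attacks (1,2): yes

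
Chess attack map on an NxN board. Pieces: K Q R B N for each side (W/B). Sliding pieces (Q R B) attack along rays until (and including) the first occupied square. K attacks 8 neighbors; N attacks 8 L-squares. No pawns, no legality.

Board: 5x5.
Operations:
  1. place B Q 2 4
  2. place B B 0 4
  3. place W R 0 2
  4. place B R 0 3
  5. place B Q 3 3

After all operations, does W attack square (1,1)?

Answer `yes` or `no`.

Op 1: place BQ@(2,4)
Op 2: place BB@(0,4)
Op 3: place WR@(0,2)
Op 4: place BR@(0,3)
Op 5: place BQ@(3,3)
Per-piece attacks for W:
  WR@(0,2): attacks (0,3) (0,1) (0,0) (1,2) (2,2) (3,2) (4,2) [ray(0,1) blocked at (0,3)]
W attacks (1,1): no

Answer: no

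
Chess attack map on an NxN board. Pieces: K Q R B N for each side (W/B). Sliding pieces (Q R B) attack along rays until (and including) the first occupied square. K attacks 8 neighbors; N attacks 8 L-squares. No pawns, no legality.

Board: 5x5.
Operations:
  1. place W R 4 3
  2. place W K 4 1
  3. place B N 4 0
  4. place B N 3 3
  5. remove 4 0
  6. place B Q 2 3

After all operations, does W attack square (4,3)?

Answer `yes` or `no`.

Answer: no

Derivation:
Op 1: place WR@(4,3)
Op 2: place WK@(4,1)
Op 3: place BN@(4,0)
Op 4: place BN@(3,3)
Op 5: remove (4,0)
Op 6: place BQ@(2,3)
Per-piece attacks for W:
  WK@(4,1): attacks (4,2) (4,0) (3,1) (3,2) (3,0)
  WR@(4,3): attacks (4,4) (4,2) (4,1) (3,3) [ray(0,-1) blocked at (4,1); ray(-1,0) blocked at (3,3)]
W attacks (4,3): no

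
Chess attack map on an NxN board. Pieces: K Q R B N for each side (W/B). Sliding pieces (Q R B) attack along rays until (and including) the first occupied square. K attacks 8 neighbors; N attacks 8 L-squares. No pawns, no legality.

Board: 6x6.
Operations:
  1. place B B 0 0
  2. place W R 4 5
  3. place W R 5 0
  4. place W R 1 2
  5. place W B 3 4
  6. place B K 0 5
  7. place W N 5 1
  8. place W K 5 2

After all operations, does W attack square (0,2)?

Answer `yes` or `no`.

Op 1: place BB@(0,0)
Op 2: place WR@(4,5)
Op 3: place WR@(5,0)
Op 4: place WR@(1,2)
Op 5: place WB@(3,4)
Op 6: place BK@(0,5)
Op 7: place WN@(5,1)
Op 8: place WK@(5,2)
Per-piece attacks for W:
  WR@(1,2): attacks (1,3) (1,4) (1,5) (1,1) (1,0) (2,2) (3,2) (4,2) (5,2) (0,2) [ray(1,0) blocked at (5,2)]
  WB@(3,4): attacks (4,5) (4,3) (5,2) (2,5) (2,3) (1,2) [ray(1,1) blocked at (4,5); ray(1,-1) blocked at (5,2); ray(-1,-1) blocked at (1,2)]
  WR@(4,5): attacks (4,4) (4,3) (4,2) (4,1) (4,0) (5,5) (3,5) (2,5) (1,5) (0,5) [ray(-1,0) blocked at (0,5)]
  WR@(5,0): attacks (5,1) (4,0) (3,0) (2,0) (1,0) (0,0) [ray(0,1) blocked at (5,1); ray(-1,0) blocked at (0,0)]
  WN@(5,1): attacks (4,3) (3,2) (3,0)
  WK@(5,2): attacks (5,3) (5,1) (4,2) (4,3) (4,1)
W attacks (0,2): yes

Answer: yes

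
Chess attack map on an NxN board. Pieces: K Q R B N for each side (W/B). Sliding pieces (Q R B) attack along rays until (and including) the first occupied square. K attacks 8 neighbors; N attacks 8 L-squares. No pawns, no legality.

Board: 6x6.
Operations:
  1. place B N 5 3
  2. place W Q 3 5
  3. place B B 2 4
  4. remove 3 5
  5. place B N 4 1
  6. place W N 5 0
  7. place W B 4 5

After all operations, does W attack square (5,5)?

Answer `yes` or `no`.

Op 1: place BN@(5,3)
Op 2: place WQ@(3,5)
Op 3: place BB@(2,4)
Op 4: remove (3,5)
Op 5: place BN@(4,1)
Op 6: place WN@(5,0)
Op 7: place WB@(4,5)
Per-piece attacks for W:
  WB@(4,5): attacks (5,4) (3,4) (2,3) (1,2) (0,1)
  WN@(5,0): attacks (4,2) (3,1)
W attacks (5,5): no

Answer: no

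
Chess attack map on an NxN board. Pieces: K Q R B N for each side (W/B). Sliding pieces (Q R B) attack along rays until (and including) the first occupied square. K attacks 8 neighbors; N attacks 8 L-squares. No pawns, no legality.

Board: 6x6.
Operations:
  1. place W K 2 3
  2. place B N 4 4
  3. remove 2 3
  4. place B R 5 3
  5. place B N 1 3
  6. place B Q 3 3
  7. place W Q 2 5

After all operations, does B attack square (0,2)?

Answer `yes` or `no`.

Answer: no

Derivation:
Op 1: place WK@(2,3)
Op 2: place BN@(4,4)
Op 3: remove (2,3)
Op 4: place BR@(5,3)
Op 5: place BN@(1,3)
Op 6: place BQ@(3,3)
Op 7: place WQ@(2,5)
Per-piece attacks for B:
  BN@(1,3): attacks (2,5) (3,4) (0,5) (2,1) (3,2) (0,1)
  BQ@(3,3): attacks (3,4) (3,5) (3,2) (3,1) (3,0) (4,3) (5,3) (2,3) (1,3) (4,4) (4,2) (5,1) (2,4) (1,5) (2,2) (1,1) (0,0) [ray(1,0) blocked at (5,3); ray(-1,0) blocked at (1,3); ray(1,1) blocked at (4,4)]
  BN@(4,4): attacks (2,5) (5,2) (3,2) (2,3)
  BR@(5,3): attacks (5,4) (5,5) (5,2) (5,1) (5,0) (4,3) (3,3) [ray(-1,0) blocked at (3,3)]
B attacks (0,2): no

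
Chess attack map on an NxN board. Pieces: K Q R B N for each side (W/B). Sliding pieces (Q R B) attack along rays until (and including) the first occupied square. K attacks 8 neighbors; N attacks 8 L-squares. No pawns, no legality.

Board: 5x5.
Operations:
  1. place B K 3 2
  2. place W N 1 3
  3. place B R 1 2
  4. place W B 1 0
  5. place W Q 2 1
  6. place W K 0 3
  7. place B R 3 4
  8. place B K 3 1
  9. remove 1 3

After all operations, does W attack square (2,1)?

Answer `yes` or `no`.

Answer: yes

Derivation:
Op 1: place BK@(3,2)
Op 2: place WN@(1,3)
Op 3: place BR@(1,2)
Op 4: place WB@(1,0)
Op 5: place WQ@(2,1)
Op 6: place WK@(0,3)
Op 7: place BR@(3,4)
Op 8: place BK@(3,1)
Op 9: remove (1,3)
Per-piece attacks for W:
  WK@(0,3): attacks (0,4) (0,2) (1,3) (1,4) (1,2)
  WB@(1,0): attacks (2,1) (0,1) [ray(1,1) blocked at (2,1)]
  WQ@(2,1): attacks (2,2) (2,3) (2,4) (2,0) (3,1) (1,1) (0,1) (3,2) (3,0) (1,2) (1,0) [ray(1,0) blocked at (3,1); ray(1,1) blocked at (3,2); ray(-1,1) blocked at (1,2); ray(-1,-1) blocked at (1,0)]
W attacks (2,1): yes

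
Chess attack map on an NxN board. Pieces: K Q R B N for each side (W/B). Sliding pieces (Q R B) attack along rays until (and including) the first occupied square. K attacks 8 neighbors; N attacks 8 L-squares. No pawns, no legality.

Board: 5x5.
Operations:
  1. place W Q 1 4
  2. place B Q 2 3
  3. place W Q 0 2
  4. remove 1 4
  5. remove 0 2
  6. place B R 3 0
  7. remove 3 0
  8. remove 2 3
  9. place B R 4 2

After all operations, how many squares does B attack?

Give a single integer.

Answer: 8

Derivation:
Op 1: place WQ@(1,4)
Op 2: place BQ@(2,3)
Op 3: place WQ@(0,2)
Op 4: remove (1,4)
Op 5: remove (0,2)
Op 6: place BR@(3,0)
Op 7: remove (3,0)
Op 8: remove (2,3)
Op 9: place BR@(4,2)
Per-piece attacks for B:
  BR@(4,2): attacks (4,3) (4,4) (4,1) (4,0) (3,2) (2,2) (1,2) (0,2)
Union (8 distinct): (0,2) (1,2) (2,2) (3,2) (4,0) (4,1) (4,3) (4,4)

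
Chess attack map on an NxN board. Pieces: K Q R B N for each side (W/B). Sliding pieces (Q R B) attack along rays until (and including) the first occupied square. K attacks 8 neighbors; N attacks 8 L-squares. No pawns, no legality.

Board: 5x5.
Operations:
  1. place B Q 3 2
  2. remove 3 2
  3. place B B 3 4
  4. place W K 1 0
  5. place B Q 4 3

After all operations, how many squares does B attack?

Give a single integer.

Op 1: place BQ@(3,2)
Op 2: remove (3,2)
Op 3: place BB@(3,4)
Op 4: place WK@(1,0)
Op 5: place BQ@(4,3)
Per-piece attacks for B:
  BB@(3,4): attacks (4,3) (2,3) (1,2) (0,1) [ray(1,-1) blocked at (4,3)]
  BQ@(4,3): attacks (4,4) (4,2) (4,1) (4,0) (3,3) (2,3) (1,3) (0,3) (3,4) (3,2) (2,1) (1,0) [ray(-1,1) blocked at (3,4); ray(-1,-1) blocked at (1,0)]
Union (15 distinct): (0,1) (0,3) (1,0) (1,2) (1,3) (2,1) (2,3) (3,2) (3,3) (3,4) (4,0) (4,1) (4,2) (4,3) (4,4)

Answer: 15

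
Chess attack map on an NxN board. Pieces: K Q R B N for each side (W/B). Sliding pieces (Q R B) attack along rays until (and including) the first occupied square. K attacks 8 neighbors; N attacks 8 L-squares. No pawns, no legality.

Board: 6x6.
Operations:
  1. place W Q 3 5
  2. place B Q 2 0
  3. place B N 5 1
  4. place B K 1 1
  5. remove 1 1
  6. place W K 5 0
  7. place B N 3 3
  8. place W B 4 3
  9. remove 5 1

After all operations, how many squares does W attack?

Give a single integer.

Op 1: place WQ@(3,5)
Op 2: place BQ@(2,0)
Op 3: place BN@(5,1)
Op 4: place BK@(1,1)
Op 5: remove (1,1)
Op 6: place WK@(5,0)
Op 7: place BN@(3,3)
Op 8: place WB@(4,3)
Op 9: remove (5,1)
Per-piece attacks for W:
  WQ@(3,5): attacks (3,4) (3,3) (4,5) (5,5) (2,5) (1,5) (0,5) (4,4) (5,3) (2,4) (1,3) (0,2) [ray(0,-1) blocked at (3,3)]
  WB@(4,3): attacks (5,4) (5,2) (3,4) (2,5) (3,2) (2,1) (1,0)
  WK@(5,0): attacks (5,1) (4,0) (4,1)
Union (20 distinct): (0,2) (0,5) (1,0) (1,3) (1,5) (2,1) (2,4) (2,5) (3,2) (3,3) (3,4) (4,0) (4,1) (4,4) (4,5) (5,1) (5,2) (5,3) (5,4) (5,5)

Answer: 20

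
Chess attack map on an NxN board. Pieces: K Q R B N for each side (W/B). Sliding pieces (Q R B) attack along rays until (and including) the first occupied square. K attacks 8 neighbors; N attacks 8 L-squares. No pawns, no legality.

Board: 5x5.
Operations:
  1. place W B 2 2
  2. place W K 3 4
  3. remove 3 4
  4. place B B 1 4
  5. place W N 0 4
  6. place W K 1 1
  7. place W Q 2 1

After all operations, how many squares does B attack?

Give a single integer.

Answer: 4

Derivation:
Op 1: place WB@(2,2)
Op 2: place WK@(3,4)
Op 3: remove (3,4)
Op 4: place BB@(1,4)
Op 5: place WN@(0,4)
Op 6: place WK@(1,1)
Op 7: place WQ@(2,1)
Per-piece attacks for B:
  BB@(1,4): attacks (2,3) (3,2) (4,1) (0,3)
Union (4 distinct): (0,3) (2,3) (3,2) (4,1)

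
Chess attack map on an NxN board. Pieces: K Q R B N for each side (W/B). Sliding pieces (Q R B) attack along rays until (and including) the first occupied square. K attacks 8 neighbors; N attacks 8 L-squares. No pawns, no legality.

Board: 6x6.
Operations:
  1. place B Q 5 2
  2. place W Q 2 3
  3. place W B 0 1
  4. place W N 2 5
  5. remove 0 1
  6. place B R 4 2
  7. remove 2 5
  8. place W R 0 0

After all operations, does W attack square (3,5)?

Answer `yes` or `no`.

Answer: no

Derivation:
Op 1: place BQ@(5,2)
Op 2: place WQ@(2,3)
Op 3: place WB@(0,1)
Op 4: place WN@(2,5)
Op 5: remove (0,1)
Op 6: place BR@(4,2)
Op 7: remove (2,5)
Op 8: place WR@(0,0)
Per-piece attacks for W:
  WR@(0,0): attacks (0,1) (0,2) (0,3) (0,4) (0,5) (1,0) (2,0) (3,0) (4,0) (5,0)
  WQ@(2,3): attacks (2,4) (2,5) (2,2) (2,1) (2,0) (3,3) (4,3) (5,3) (1,3) (0,3) (3,4) (4,5) (3,2) (4,1) (5,0) (1,4) (0,5) (1,2) (0,1)
W attacks (3,5): no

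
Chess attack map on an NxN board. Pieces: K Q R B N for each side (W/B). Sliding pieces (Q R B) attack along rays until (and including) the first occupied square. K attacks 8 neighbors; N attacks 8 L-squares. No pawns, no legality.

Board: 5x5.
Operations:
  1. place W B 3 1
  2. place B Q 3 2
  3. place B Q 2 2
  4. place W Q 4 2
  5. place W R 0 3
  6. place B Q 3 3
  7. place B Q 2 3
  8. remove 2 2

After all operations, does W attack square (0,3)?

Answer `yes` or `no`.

Answer: no

Derivation:
Op 1: place WB@(3,1)
Op 2: place BQ@(3,2)
Op 3: place BQ@(2,2)
Op 4: place WQ@(4,2)
Op 5: place WR@(0,3)
Op 6: place BQ@(3,3)
Op 7: place BQ@(2,3)
Op 8: remove (2,2)
Per-piece attacks for W:
  WR@(0,3): attacks (0,4) (0,2) (0,1) (0,0) (1,3) (2,3) [ray(1,0) blocked at (2,3)]
  WB@(3,1): attacks (4,2) (4,0) (2,2) (1,3) (0,4) (2,0) [ray(1,1) blocked at (4,2)]
  WQ@(4,2): attacks (4,3) (4,4) (4,1) (4,0) (3,2) (3,3) (3,1) [ray(-1,0) blocked at (3,2); ray(-1,1) blocked at (3,3); ray(-1,-1) blocked at (3,1)]
W attacks (0,3): no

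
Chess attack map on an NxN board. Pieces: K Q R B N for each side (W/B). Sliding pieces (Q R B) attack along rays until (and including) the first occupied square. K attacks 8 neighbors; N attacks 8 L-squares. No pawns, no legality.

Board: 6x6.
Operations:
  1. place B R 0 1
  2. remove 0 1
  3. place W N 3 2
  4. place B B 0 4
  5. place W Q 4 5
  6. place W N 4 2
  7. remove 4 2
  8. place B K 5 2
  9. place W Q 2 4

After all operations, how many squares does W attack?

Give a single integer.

Op 1: place BR@(0,1)
Op 2: remove (0,1)
Op 3: place WN@(3,2)
Op 4: place BB@(0,4)
Op 5: place WQ@(4,5)
Op 6: place WN@(4,2)
Op 7: remove (4,2)
Op 8: place BK@(5,2)
Op 9: place WQ@(2,4)
Per-piece attacks for W:
  WQ@(2,4): attacks (2,5) (2,3) (2,2) (2,1) (2,0) (3,4) (4,4) (5,4) (1,4) (0,4) (3,5) (3,3) (4,2) (5,1) (1,5) (1,3) (0,2) [ray(-1,0) blocked at (0,4)]
  WN@(3,2): attacks (4,4) (5,3) (2,4) (1,3) (4,0) (5,1) (2,0) (1,1)
  WQ@(4,5): attacks (4,4) (4,3) (4,2) (4,1) (4,0) (5,5) (3,5) (2,5) (1,5) (0,5) (5,4) (3,4) (2,3) (1,2) (0,1)
Union (27 distinct): (0,1) (0,2) (0,4) (0,5) (1,1) (1,2) (1,3) (1,4) (1,5) (2,0) (2,1) (2,2) (2,3) (2,4) (2,5) (3,3) (3,4) (3,5) (4,0) (4,1) (4,2) (4,3) (4,4) (5,1) (5,3) (5,4) (5,5)

Answer: 27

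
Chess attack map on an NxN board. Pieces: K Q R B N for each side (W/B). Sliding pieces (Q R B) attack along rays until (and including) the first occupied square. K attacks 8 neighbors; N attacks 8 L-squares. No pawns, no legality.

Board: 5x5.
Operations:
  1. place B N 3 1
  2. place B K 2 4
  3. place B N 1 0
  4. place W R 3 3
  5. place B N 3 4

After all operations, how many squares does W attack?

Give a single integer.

Op 1: place BN@(3,1)
Op 2: place BK@(2,4)
Op 3: place BN@(1,0)
Op 4: place WR@(3,3)
Op 5: place BN@(3,4)
Per-piece attacks for W:
  WR@(3,3): attacks (3,4) (3,2) (3,1) (4,3) (2,3) (1,3) (0,3) [ray(0,1) blocked at (3,4); ray(0,-1) blocked at (3,1)]
Union (7 distinct): (0,3) (1,3) (2,3) (3,1) (3,2) (3,4) (4,3)

Answer: 7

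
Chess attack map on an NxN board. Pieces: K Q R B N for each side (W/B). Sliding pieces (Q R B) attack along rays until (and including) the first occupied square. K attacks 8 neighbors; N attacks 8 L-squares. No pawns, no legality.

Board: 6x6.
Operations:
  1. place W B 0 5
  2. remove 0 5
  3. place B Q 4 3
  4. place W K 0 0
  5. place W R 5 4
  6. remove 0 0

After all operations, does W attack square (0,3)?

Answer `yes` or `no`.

Answer: no

Derivation:
Op 1: place WB@(0,5)
Op 2: remove (0,5)
Op 3: place BQ@(4,3)
Op 4: place WK@(0,0)
Op 5: place WR@(5,4)
Op 6: remove (0,0)
Per-piece attacks for W:
  WR@(5,4): attacks (5,5) (5,3) (5,2) (5,1) (5,0) (4,4) (3,4) (2,4) (1,4) (0,4)
W attacks (0,3): no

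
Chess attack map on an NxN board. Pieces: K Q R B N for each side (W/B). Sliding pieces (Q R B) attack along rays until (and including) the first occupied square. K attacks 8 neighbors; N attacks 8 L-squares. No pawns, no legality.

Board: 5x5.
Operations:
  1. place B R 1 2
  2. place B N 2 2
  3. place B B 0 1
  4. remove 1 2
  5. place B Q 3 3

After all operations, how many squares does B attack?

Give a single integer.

Op 1: place BR@(1,2)
Op 2: place BN@(2,2)
Op 3: place BB@(0,1)
Op 4: remove (1,2)
Op 5: place BQ@(3,3)
Per-piece attacks for B:
  BB@(0,1): attacks (1,2) (2,3) (3,4) (1,0)
  BN@(2,2): attacks (3,4) (4,3) (1,4) (0,3) (3,0) (4,1) (1,0) (0,1)
  BQ@(3,3): attacks (3,4) (3,2) (3,1) (3,0) (4,3) (2,3) (1,3) (0,3) (4,4) (4,2) (2,4) (2,2) [ray(-1,-1) blocked at (2,2)]
Union (17 distinct): (0,1) (0,3) (1,0) (1,2) (1,3) (1,4) (2,2) (2,3) (2,4) (3,0) (3,1) (3,2) (3,4) (4,1) (4,2) (4,3) (4,4)

Answer: 17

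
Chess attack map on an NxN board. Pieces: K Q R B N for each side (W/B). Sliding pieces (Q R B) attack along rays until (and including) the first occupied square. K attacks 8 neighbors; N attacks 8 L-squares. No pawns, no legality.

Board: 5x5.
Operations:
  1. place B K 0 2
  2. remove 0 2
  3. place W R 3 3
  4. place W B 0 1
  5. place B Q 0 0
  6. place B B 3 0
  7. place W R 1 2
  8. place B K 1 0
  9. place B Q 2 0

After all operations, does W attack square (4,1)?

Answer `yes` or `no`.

Answer: no

Derivation:
Op 1: place BK@(0,2)
Op 2: remove (0,2)
Op 3: place WR@(3,3)
Op 4: place WB@(0,1)
Op 5: place BQ@(0,0)
Op 6: place BB@(3,0)
Op 7: place WR@(1,2)
Op 8: place BK@(1,0)
Op 9: place BQ@(2,0)
Per-piece attacks for W:
  WB@(0,1): attacks (1,2) (1,0) [ray(1,1) blocked at (1,2); ray(1,-1) blocked at (1,0)]
  WR@(1,2): attacks (1,3) (1,4) (1,1) (1,0) (2,2) (3,2) (4,2) (0,2) [ray(0,-1) blocked at (1,0)]
  WR@(3,3): attacks (3,4) (3,2) (3,1) (3,0) (4,3) (2,3) (1,3) (0,3) [ray(0,-1) blocked at (3,0)]
W attacks (4,1): no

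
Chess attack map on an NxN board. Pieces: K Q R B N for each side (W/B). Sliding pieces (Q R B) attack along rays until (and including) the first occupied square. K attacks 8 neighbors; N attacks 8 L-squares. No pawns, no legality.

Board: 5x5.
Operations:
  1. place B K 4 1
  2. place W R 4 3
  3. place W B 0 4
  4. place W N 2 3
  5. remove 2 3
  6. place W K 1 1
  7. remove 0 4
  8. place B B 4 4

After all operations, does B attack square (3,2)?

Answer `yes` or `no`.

Answer: yes

Derivation:
Op 1: place BK@(4,1)
Op 2: place WR@(4,3)
Op 3: place WB@(0,4)
Op 4: place WN@(2,3)
Op 5: remove (2,3)
Op 6: place WK@(1,1)
Op 7: remove (0,4)
Op 8: place BB@(4,4)
Per-piece attacks for B:
  BK@(4,1): attacks (4,2) (4,0) (3,1) (3,2) (3,0)
  BB@(4,4): attacks (3,3) (2,2) (1,1) [ray(-1,-1) blocked at (1,1)]
B attacks (3,2): yes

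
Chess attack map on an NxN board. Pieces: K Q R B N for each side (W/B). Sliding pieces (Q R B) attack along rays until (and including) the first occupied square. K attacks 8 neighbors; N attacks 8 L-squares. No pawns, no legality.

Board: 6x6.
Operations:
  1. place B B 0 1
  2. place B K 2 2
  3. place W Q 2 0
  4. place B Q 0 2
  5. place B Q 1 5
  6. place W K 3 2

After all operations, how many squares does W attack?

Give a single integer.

Answer: 16

Derivation:
Op 1: place BB@(0,1)
Op 2: place BK@(2,2)
Op 3: place WQ@(2,0)
Op 4: place BQ@(0,2)
Op 5: place BQ@(1,5)
Op 6: place WK@(3,2)
Per-piece attacks for W:
  WQ@(2,0): attacks (2,1) (2,2) (3,0) (4,0) (5,0) (1,0) (0,0) (3,1) (4,2) (5,3) (1,1) (0,2) [ray(0,1) blocked at (2,2); ray(-1,1) blocked at (0,2)]
  WK@(3,2): attacks (3,3) (3,1) (4,2) (2,2) (4,3) (4,1) (2,3) (2,1)
Union (16 distinct): (0,0) (0,2) (1,0) (1,1) (2,1) (2,2) (2,3) (3,0) (3,1) (3,3) (4,0) (4,1) (4,2) (4,3) (5,0) (5,3)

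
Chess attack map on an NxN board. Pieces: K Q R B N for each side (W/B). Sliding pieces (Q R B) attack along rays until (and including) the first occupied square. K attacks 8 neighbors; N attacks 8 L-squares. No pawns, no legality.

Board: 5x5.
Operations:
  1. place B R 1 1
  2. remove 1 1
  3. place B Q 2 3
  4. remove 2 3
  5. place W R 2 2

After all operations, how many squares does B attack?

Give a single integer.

Op 1: place BR@(1,1)
Op 2: remove (1,1)
Op 3: place BQ@(2,3)
Op 4: remove (2,3)
Op 5: place WR@(2,2)
Per-piece attacks for B:
Union (0 distinct): (none)

Answer: 0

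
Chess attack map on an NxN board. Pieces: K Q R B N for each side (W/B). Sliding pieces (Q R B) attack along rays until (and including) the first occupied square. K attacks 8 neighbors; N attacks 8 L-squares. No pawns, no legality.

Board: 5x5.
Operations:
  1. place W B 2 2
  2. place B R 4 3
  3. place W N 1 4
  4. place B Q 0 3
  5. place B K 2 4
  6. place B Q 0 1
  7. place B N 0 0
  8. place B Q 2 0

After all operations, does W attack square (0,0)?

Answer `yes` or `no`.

Answer: yes

Derivation:
Op 1: place WB@(2,2)
Op 2: place BR@(4,3)
Op 3: place WN@(1,4)
Op 4: place BQ@(0,3)
Op 5: place BK@(2,4)
Op 6: place BQ@(0,1)
Op 7: place BN@(0,0)
Op 8: place BQ@(2,0)
Per-piece attacks for W:
  WN@(1,4): attacks (2,2) (3,3) (0,2)
  WB@(2,2): attacks (3,3) (4,4) (3,1) (4,0) (1,3) (0,4) (1,1) (0,0) [ray(-1,-1) blocked at (0,0)]
W attacks (0,0): yes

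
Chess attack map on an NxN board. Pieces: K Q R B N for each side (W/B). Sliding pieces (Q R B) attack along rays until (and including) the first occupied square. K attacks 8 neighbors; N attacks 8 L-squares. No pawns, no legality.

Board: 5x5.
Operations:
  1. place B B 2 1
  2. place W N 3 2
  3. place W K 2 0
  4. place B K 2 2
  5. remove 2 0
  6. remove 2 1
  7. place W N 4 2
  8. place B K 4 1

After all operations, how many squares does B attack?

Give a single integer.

Op 1: place BB@(2,1)
Op 2: place WN@(3,2)
Op 3: place WK@(2,0)
Op 4: place BK@(2,2)
Op 5: remove (2,0)
Op 6: remove (2,1)
Op 7: place WN@(4,2)
Op 8: place BK@(4,1)
Per-piece attacks for B:
  BK@(2,2): attacks (2,3) (2,1) (3,2) (1,2) (3,3) (3,1) (1,3) (1,1)
  BK@(4,1): attacks (4,2) (4,0) (3,1) (3,2) (3,0)
Union (11 distinct): (1,1) (1,2) (1,3) (2,1) (2,3) (3,0) (3,1) (3,2) (3,3) (4,0) (4,2)

Answer: 11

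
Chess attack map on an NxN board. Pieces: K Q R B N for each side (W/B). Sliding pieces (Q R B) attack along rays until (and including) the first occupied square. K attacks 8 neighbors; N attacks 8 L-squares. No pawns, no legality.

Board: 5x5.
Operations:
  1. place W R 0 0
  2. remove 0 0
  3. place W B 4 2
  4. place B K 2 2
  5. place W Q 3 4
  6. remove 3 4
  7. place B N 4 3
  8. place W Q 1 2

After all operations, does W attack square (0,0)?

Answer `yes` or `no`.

Op 1: place WR@(0,0)
Op 2: remove (0,0)
Op 3: place WB@(4,2)
Op 4: place BK@(2,2)
Op 5: place WQ@(3,4)
Op 6: remove (3,4)
Op 7: place BN@(4,3)
Op 8: place WQ@(1,2)
Per-piece attacks for W:
  WQ@(1,2): attacks (1,3) (1,4) (1,1) (1,0) (2,2) (0,2) (2,3) (3,4) (2,1) (3,0) (0,3) (0,1) [ray(1,0) blocked at (2,2)]
  WB@(4,2): attacks (3,3) (2,4) (3,1) (2,0)
W attacks (0,0): no

Answer: no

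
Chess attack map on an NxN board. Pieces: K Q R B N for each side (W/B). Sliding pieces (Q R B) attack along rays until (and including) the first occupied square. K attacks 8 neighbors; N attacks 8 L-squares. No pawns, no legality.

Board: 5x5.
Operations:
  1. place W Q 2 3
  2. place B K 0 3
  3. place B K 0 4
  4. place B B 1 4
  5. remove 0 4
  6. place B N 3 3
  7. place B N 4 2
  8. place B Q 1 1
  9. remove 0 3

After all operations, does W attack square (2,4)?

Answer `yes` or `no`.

Answer: yes

Derivation:
Op 1: place WQ@(2,3)
Op 2: place BK@(0,3)
Op 3: place BK@(0,4)
Op 4: place BB@(1,4)
Op 5: remove (0,4)
Op 6: place BN@(3,3)
Op 7: place BN@(4,2)
Op 8: place BQ@(1,1)
Op 9: remove (0,3)
Per-piece attacks for W:
  WQ@(2,3): attacks (2,4) (2,2) (2,1) (2,0) (3,3) (1,3) (0,3) (3,4) (3,2) (4,1) (1,4) (1,2) (0,1) [ray(1,0) blocked at (3,3); ray(-1,1) blocked at (1,4)]
W attacks (2,4): yes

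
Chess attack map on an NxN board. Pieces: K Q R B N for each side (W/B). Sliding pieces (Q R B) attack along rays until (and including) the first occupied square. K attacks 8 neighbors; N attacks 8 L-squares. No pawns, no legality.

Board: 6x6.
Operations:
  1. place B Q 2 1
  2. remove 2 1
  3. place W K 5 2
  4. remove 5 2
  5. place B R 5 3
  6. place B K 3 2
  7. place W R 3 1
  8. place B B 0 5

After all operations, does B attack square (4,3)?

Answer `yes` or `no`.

Answer: yes

Derivation:
Op 1: place BQ@(2,1)
Op 2: remove (2,1)
Op 3: place WK@(5,2)
Op 4: remove (5,2)
Op 5: place BR@(5,3)
Op 6: place BK@(3,2)
Op 7: place WR@(3,1)
Op 8: place BB@(0,5)
Per-piece attacks for B:
  BB@(0,5): attacks (1,4) (2,3) (3,2) [ray(1,-1) blocked at (3,2)]
  BK@(3,2): attacks (3,3) (3,1) (4,2) (2,2) (4,3) (4,1) (2,3) (2,1)
  BR@(5,3): attacks (5,4) (5,5) (5,2) (5,1) (5,0) (4,3) (3,3) (2,3) (1,3) (0,3)
B attacks (4,3): yes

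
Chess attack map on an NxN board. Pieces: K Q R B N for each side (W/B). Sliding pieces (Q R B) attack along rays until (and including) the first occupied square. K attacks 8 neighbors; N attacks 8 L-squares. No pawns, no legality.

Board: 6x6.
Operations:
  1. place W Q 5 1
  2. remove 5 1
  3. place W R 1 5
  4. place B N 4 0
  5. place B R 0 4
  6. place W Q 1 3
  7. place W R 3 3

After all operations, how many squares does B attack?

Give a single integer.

Op 1: place WQ@(5,1)
Op 2: remove (5,1)
Op 3: place WR@(1,5)
Op 4: place BN@(4,0)
Op 5: place BR@(0,4)
Op 6: place WQ@(1,3)
Op 7: place WR@(3,3)
Per-piece attacks for B:
  BR@(0,4): attacks (0,5) (0,3) (0,2) (0,1) (0,0) (1,4) (2,4) (3,4) (4,4) (5,4)
  BN@(4,0): attacks (5,2) (3,2) (2,1)
Union (13 distinct): (0,0) (0,1) (0,2) (0,3) (0,5) (1,4) (2,1) (2,4) (3,2) (3,4) (4,4) (5,2) (5,4)

Answer: 13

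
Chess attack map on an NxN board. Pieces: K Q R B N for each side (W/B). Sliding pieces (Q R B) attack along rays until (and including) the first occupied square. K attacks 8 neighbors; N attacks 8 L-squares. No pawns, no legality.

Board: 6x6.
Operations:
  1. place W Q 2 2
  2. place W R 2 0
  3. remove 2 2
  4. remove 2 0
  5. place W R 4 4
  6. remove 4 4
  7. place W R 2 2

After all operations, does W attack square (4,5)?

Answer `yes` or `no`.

Answer: no

Derivation:
Op 1: place WQ@(2,2)
Op 2: place WR@(2,0)
Op 3: remove (2,2)
Op 4: remove (2,0)
Op 5: place WR@(4,4)
Op 6: remove (4,4)
Op 7: place WR@(2,2)
Per-piece attacks for W:
  WR@(2,2): attacks (2,3) (2,4) (2,5) (2,1) (2,0) (3,2) (4,2) (5,2) (1,2) (0,2)
W attacks (4,5): no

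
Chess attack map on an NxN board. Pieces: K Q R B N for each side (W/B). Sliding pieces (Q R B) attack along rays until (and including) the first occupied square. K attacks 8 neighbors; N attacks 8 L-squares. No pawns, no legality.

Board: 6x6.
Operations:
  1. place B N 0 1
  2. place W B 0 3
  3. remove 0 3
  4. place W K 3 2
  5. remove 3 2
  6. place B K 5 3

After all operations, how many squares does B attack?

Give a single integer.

Op 1: place BN@(0,1)
Op 2: place WB@(0,3)
Op 3: remove (0,3)
Op 4: place WK@(3,2)
Op 5: remove (3,2)
Op 6: place BK@(5,3)
Per-piece attacks for B:
  BN@(0,1): attacks (1,3) (2,2) (2,0)
  BK@(5,3): attacks (5,4) (5,2) (4,3) (4,4) (4,2)
Union (8 distinct): (1,3) (2,0) (2,2) (4,2) (4,3) (4,4) (5,2) (5,4)

Answer: 8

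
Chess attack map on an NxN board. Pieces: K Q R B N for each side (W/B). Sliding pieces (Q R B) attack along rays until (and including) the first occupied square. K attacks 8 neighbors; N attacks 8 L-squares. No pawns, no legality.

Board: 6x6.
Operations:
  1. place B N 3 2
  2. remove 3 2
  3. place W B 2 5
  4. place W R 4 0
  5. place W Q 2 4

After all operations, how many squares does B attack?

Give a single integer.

Answer: 0

Derivation:
Op 1: place BN@(3,2)
Op 2: remove (3,2)
Op 3: place WB@(2,5)
Op 4: place WR@(4,0)
Op 5: place WQ@(2,4)
Per-piece attacks for B:
Union (0 distinct): (none)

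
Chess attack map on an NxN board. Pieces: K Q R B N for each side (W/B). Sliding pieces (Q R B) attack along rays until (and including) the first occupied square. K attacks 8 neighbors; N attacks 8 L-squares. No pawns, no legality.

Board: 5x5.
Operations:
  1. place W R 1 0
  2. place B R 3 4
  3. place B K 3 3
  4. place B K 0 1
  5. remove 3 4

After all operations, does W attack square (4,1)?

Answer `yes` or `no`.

Op 1: place WR@(1,0)
Op 2: place BR@(3,4)
Op 3: place BK@(3,3)
Op 4: place BK@(0,1)
Op 5: remove (3,4)
Per-piece attacks for W:
  WR@(1,0): attacks (1,1) (1,2) (1,3) (1,4) (2,0) (3,0) (4,0) (0,0)
W attacks (4,1): no

Answer: no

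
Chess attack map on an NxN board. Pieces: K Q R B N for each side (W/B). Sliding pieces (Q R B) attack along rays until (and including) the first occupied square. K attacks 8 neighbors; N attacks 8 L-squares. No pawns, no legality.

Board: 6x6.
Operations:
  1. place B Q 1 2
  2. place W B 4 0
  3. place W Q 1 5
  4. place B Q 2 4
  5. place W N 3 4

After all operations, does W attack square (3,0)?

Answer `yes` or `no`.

Answer: no

Derivation:
Op 1: place BQ@(1,2)
Op 2: place WB@(4,0)
Op 3: place WQ@(1,5)
Op 4: place BQ@(2,4)
Op 5: place WN@(3,4)
Per-piece attacks for W:
  WQ@(1,5): attacks (1,4) (1,3) (1,2) (2,5) (3,5) (4,5) (5,5) (0,5) (2,4) (0,4) [ray(0,-1) blocked at (1,2); ray(1,-1) blocked at (2,4)]
  WN@(3,4): attacks (5,5) (1,5) (4,2) (5,3) (2,2) (1,3)
  WB@(4,0): attacks (5,1) (3,1) (2,2) (1,3) (0,4)
W attacks (3,0): no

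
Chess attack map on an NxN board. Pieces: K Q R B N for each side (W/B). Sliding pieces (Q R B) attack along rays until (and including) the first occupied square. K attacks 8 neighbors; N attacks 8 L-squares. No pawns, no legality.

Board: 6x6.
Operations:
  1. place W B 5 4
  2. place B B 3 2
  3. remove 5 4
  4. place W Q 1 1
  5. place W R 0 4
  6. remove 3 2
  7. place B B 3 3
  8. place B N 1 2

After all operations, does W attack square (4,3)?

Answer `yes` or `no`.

Answer: no

Derivation:
Op 1: place WB@(5,4)
Op 2: place BB@(3,2)
Op 3: remove (5,4)
Op 4: place WQ@(1,1)
Op 5: place WR@(0,4)
Op 6: remove (3,2)
Op 7: place BB@(3,3)
Op 8: place BN@(1,2)
Per-piece attacks for W:
  WR@(0,4): attacks (0,5) (0,3) (0,2) (0,1) (0,0) (1,4) (2,4) (3,4) (4,4) (5,4)
  WQ@(1,1): attacks (1,2) (1,0) (2,1) (3,1) (4,1) (5,1) (0,1) (2,2) (3,3) (2,0) (0,2) (0,0) [ray(0,1) blocked at (1,2); ray(1,1) blocked at (3,3)]
W attacks (4,3): no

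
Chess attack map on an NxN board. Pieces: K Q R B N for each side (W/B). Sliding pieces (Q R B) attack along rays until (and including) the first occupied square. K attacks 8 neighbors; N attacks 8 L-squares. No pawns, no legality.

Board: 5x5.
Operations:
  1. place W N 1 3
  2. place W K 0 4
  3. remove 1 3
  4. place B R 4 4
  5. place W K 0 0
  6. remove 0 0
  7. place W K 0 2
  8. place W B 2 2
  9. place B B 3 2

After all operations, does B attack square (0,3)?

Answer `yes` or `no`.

Op 1: place WN@(1,3)
Op 2: place WK@(0,4)
Op 3: remove (1,3)
Op 4: place BR@(4,4)
Op 5: place WK@(0,0)
Op 6: remove (0,0)
Op 7: place WK@(0,2)
Op 8: place WB@(2,2)
Op 9: place BB@(3,2)
Per-piece attacks for B:
  BB@(3,2): attacks (4,3) (4,1) (2,3) (1,4) (2,1) (1,0)
  BR@(4,4): attacks (4,3) (4,2) (4,1) (4,0) (3,4) (2,4) (1,4) (0,4) [ray(-1,0) blocked at (0,4)]
B attacks (0,3): no

Answer: no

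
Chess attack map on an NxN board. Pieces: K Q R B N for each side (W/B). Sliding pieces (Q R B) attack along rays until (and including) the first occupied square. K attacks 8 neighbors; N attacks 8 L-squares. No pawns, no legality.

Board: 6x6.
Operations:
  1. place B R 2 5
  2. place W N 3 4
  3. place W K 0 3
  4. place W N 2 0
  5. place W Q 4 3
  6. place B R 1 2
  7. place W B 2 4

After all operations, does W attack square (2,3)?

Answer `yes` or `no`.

Answer: yes

Derivation:
Op 1: place BR@(2,5)
Op 2: place WN@(3,4)
Op 3: place WK@(0,3)
Op 4: place WN@(2,0)
Op 5: place WQ@(4,3)
Op 6: place BR@(1,2)
Op 7: place WB@(2,4)
Per-piece attacks for W:
  WK@(0,3): attacks (0,4) (0,2) (1,3) (1,4) (1,2)
  WN@(2,0): attacks (3,2) (4,1) (1,2) (0,1)
  WB@(2,4): attacks (3,5) (3,3) (4,2) (5,1) (1,5) (1,3) (0,2)
  WN@(3,4): attacks (5,5) (1,5) (4,2) (5,3) (2,2) (1,3)
  WQ@(4,3): attacks (4,4) (4,5) (4,2) (4,1) (4,0) (5,3) (3,3) (2,3) (1,3) (0,3) (5,4) (5,2) (3,4) (3,2) (2,1) (1,0) [ray(-1,0) blocked at (0,3); ray(-1,1) blocked at (3,4)]
W attacks (2,3): yes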